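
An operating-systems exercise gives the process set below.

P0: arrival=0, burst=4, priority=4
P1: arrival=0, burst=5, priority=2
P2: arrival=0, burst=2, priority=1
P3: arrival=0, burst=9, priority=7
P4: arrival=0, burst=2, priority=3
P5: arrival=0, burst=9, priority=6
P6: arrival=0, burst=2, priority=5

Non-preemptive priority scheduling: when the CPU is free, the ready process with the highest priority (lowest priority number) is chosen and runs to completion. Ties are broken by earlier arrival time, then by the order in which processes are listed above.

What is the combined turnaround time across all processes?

103

Timeline: | P2 0-2 | P1 2-7 | P4 7-9 | P0 9-13 | P6 13-15 | P5 15-24 | P3 24-33 |
Completion: P0=13  P1=7  P2=2  P3=33  P4=9  P5=24  P6=15
Turnaround = completion − arrival: P0=13, P1=7, P2=2, P3=33, P4=9, P5=24, P6=15
Total turnaround = 13 + 7 + 2 + 33 + 9 + 24 + 15 = 103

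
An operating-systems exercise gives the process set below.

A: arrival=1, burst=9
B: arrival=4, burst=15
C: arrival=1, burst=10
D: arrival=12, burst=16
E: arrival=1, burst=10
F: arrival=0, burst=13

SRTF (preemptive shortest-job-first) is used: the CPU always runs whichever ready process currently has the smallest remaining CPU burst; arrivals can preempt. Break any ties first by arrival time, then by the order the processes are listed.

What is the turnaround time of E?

29

Schedule: | F 0-1 | A 1-10 | C 10-20 | E 20-30 | F 30-42 | B 42-57 | D 57-73 |
Completion: A=10  B=57  C=20  D=73  E=30  F=42
Turnaround(E) = completion − arrival = 30 − 1 = 29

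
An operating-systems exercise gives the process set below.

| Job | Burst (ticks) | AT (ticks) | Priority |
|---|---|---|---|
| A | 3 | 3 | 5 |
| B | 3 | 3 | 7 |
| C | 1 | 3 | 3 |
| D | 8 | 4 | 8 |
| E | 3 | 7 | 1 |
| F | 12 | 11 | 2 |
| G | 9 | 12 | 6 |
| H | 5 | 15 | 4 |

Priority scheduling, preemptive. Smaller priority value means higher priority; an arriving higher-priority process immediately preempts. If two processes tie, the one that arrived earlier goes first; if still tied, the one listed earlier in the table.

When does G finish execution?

Gantt: | idle 0-3 | C 3-4 | A 4-7 | E 7-10 | B 10-11 | F 11-23 | H 23-28 | G 28-37 | B 37-39 | D 39-47 |
Completion: A=7  B=39  C=4  D=47  E=10  F=23  G=37  H=28
Turnaround (C−A): A=4  B=36  C=1  D=43  E=3  F=12  G=25  H=13

37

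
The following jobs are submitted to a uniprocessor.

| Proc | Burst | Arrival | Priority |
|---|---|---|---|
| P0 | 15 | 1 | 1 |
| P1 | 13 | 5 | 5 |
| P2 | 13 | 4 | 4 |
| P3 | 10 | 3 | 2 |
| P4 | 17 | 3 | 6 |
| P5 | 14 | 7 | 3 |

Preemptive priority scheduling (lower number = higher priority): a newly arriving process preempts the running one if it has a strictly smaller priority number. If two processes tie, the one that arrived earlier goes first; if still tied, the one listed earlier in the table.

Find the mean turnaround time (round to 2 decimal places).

43.50

Timeline: | idle 0-1 | P0 1-16 | P3 16-26 | P5 26-40 | P2 40-53 | P1 53-66 | P4 66-83 |
Completion: P0=16  P1=66  P2=53  P3=26  P4=83  P5=40
Turnaround (C−A): P0=15  P1=61  P2=49  P3=23  P4=80  P5=33
Turnaround times: P0=15, P1=61, P2=49, P3=23, P4=80, P5=33
Average turnaround = (15+61+49+23+80+33) / 6 = 261/6 = 43.50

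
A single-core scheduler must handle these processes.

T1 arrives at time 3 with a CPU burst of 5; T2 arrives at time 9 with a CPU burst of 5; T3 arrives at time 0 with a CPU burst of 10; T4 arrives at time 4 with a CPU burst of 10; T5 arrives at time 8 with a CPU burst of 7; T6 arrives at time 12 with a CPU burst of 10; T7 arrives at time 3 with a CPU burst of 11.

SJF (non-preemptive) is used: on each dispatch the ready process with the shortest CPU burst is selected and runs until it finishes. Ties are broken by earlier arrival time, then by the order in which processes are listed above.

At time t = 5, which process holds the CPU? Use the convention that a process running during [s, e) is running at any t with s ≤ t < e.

T3

Gantt: | T3 0-10 | T1 10-15 | T2 15-20 | T5 20-27 | T4 27-37 | T6 37-47 | T7 47-58 |
Completion: T1=15  T2=20  T3=10  T4=37  T5=27  T6=47  T7=58
Turnaround (C−A): T1=12  T2=11  T3=10  T4=33  T5=19  T6=35  T7=55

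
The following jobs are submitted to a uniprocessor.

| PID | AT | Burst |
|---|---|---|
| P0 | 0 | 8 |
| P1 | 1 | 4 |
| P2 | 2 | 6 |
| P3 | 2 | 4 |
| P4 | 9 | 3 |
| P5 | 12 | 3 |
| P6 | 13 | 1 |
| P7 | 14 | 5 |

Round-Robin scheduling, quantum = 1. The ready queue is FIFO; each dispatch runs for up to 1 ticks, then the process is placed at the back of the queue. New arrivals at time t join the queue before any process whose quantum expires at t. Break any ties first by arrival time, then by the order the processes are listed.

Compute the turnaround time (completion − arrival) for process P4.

Timeline: | P0 0-1 | P1 1-2 | P0 2-3 | P2 3-4 | P3 4-5 | P1 5-6 | P0 6-7 | P2 7-8 | P3 8-9 | P1 9-10 | P0 10-11 | P2 11-12 | P4 12-13 | P3 13-14 | P1 14-15 | P0 15-16 | P5 16-17 | P2 17-18 | P6 18-19 | P4 19-20 | P7 20-21 | P3 21-22 | P0 22-23 | P5 23-24 | P2 24-25 | P4 25-26 | P7 26-27 | P0 27-28 | P5 28-29 | P2 29-30 | P7 30-31 | P0 31-32 | P7 32-34 |
Completion: P0=32  P1=15  P2=30  P3=22  P4=26  P5=29  P6=19  P7=34
Turnaround(P4) = completion − arrival = 26 − 9 = 17

17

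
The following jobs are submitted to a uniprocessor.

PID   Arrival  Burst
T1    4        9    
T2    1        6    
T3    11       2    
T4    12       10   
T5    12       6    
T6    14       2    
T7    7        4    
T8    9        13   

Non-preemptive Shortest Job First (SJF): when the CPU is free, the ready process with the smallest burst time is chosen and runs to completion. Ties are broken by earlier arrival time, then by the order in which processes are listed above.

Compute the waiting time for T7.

Schedule: | idle 0-1 | T2 1-7 | T7 7-11 | T3 11-13 | T5 13-19 | T6 19-21 | T1 21-30 | T4 30-40 | T8 40-53 |
Completion: T1=30  T2=7  T3=13  T4=40  T5=19  T6=21  T7=11  T8=53
Turnaround (C−A): T1=26  T2=6  T3=2  T4=28  T5=7  T6=7  T7=4  T8=44
Waiting(T7) = turnaround − burst = 4 − 4 = 0

0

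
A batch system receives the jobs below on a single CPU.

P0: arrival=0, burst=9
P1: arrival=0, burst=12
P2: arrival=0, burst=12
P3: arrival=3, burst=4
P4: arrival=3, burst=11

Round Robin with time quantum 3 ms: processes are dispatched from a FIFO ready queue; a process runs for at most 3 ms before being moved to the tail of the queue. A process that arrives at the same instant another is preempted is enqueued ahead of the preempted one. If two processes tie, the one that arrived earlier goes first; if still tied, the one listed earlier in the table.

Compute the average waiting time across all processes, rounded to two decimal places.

Timeline: | P0 0-3 | P1 3-6 | P2 6-9 | P3 9-12 | P4 12-15 | P0 15-18 | P1 18-21 | P2 21-24 | P3 24-25 | P4 25-28 | P0 28-31 | P1 31-34 | P2 34-37 | P4 37-40 | P1 40-43 | P2 43-46 | P4 46-48 |
Completion: P0=31  P1=43  P2=46  P3=25  P4=48
Turnaround (C−A): P0=31  P1=43  P2=46  P3=22  P4=45
Waiting times: P0=22, P1=31, P2=34, P3=18, P4=34
Average waiting = (22+31+34+18+34) / 5 = 139/5 = 27.80

27.80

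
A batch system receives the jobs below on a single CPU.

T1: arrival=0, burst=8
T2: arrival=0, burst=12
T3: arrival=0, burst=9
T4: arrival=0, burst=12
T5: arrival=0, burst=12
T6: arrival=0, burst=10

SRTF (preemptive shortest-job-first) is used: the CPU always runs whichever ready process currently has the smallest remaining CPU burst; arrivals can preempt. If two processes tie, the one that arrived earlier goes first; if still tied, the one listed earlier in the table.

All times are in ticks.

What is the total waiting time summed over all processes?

Schedule: | T1 0-8 | T3 8-17 | T6 17-27 | T2 27-39 | T4 39-51 | T5 51-63 |
Completion: T1=8  T2=39  T3=17  T4=51  T5=63  T6=27
Waiting = turnaround − burst: T1=0, T2=27, T3=8, T4=39, T5=51, T6=17
Total waiting = 0 + 27 + 8 + 39 + 51 + 17 = 142

142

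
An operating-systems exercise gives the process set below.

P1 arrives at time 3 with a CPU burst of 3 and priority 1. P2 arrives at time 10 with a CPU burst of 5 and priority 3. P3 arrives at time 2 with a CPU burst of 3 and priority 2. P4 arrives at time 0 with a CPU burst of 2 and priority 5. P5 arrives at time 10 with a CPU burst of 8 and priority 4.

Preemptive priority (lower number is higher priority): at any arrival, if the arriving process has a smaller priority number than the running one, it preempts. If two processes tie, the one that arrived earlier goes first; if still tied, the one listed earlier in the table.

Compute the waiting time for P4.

Gantt: | P4 0-2 | P3 2-3 | P1 3-6 | P3 6-8 | idle 8-10 | P2 10-15 | P5 15-23 |
Completion: P1=6  P2=15  P3=8  P4=2  P5=23
Waiting(P4) = turnaround − burst = 2 − 2 = 0

0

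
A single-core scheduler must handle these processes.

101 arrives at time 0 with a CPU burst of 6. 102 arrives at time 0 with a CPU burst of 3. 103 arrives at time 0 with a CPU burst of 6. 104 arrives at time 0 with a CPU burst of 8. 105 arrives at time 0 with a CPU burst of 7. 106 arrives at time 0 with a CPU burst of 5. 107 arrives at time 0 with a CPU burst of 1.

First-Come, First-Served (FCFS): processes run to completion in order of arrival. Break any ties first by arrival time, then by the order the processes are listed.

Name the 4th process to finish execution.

Timeline: | 101 0-6 | 102 6-9 | 103 9-15 | 104 15-23 | 105 23-30 | 106 30-35 | 107 35-36 |
Completion: 101=6  102=9  103=15  104=23  105=30  106=35  107=36
Turnaround (C−A): 101=6  102=9  103=15  104=23  105=30  106=35  107=36
Finish order: 101 → 102 → 103 → 104 → 105 → 106 → 107

104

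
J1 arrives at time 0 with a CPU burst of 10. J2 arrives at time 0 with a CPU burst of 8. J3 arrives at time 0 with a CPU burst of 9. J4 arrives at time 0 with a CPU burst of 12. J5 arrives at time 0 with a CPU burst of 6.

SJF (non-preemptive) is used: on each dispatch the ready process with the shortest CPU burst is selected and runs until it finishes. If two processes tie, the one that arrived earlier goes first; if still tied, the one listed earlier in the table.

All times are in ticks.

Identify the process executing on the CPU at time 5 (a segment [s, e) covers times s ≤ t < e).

Timeline: | J5 0-6 | J2 6-14 | J3 14-23 | J1 23-33 | J4 33-45 |
Completion: J1=33  J2=14  J3=23  J4=45  J5=6
Turnaround (C−A): J1=33  J2=14  J3=23  J4=45  J5=6

J5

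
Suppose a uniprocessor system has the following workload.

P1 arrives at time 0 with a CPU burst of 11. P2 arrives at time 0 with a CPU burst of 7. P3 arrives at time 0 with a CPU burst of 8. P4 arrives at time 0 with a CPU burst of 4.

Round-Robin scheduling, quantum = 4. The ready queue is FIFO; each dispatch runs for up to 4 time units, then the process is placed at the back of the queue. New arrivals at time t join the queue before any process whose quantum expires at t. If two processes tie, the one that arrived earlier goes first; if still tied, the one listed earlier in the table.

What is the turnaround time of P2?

23

Gantt: | P1 0-4 | P2 4-8 | P3 8-12 | P4 12-16 | P1 16-20 | P2 20-23 | P3 23-27 | P1 27-30 |
Completion: P1=30  P2=23  P3=27  P4=16
Turnaround (C−A): P1=30  P2=23  P3=27  P4=16
Turnaround(P2) = completion − arrival = 23 − 0 = 23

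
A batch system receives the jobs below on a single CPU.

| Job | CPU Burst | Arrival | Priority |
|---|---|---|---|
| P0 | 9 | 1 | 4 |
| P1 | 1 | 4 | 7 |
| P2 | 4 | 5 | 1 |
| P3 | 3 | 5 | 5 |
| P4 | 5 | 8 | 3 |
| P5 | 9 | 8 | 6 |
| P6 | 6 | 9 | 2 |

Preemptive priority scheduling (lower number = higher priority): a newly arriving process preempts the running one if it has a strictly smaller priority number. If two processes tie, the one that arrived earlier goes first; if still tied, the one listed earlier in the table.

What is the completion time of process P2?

Schedule: | idle 0-1 | P0 1-5 | P2 5-9 | P6 9-15 | P4 15-20 | P0 20-25 | P3 25-28 | P5 28-37 | P1 37-38 |
Completion: P0=25  P1=38  P2=9  P3=28  P4=20  P5=37  P6=15
Turnaround (C−A): P0=24  P1=34  P2=4  P3=23  P4=12  P5=29  P6=6

9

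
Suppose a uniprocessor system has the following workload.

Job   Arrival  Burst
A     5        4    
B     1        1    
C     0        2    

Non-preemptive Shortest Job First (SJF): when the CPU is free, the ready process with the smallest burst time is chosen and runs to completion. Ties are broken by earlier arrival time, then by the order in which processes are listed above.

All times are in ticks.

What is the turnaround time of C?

2

Gantt: | C 0-2 | B 2-3 | idle 3-5 | A 5-9 |
Completion: A=9  B=3  C=2
Turnaround (C−A): A=4  B=2  C=2
Turnaround(C) = completion − arrival = 2 − 0 = 2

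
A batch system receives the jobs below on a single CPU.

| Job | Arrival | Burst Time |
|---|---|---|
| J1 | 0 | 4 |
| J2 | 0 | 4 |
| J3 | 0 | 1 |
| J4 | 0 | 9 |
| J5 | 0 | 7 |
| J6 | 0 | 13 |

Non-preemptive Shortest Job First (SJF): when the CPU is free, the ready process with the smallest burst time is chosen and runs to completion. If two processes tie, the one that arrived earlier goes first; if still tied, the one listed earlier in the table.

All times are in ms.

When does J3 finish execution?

1

Gantt: | J3 0-1 | J1 1-5 | J2 5-9 | J5 9-16 | J4 16-25 | J6 25-38 |
Completion: J1=5  J2=9  J3=1  J4=25  J5=16  J6=38
Turnaround (C−A): J1=5  J2=9  J3=1  J4=25  J5=16  J6=38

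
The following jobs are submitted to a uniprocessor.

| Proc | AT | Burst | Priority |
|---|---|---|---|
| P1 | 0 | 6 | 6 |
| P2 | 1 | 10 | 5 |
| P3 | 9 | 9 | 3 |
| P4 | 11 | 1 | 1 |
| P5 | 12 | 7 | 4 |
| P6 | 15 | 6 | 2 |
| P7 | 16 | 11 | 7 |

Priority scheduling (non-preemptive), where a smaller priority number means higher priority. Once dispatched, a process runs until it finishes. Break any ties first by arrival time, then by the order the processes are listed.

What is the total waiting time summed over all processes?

69

Timeline: | P1 0-6 | P2 6-16 | P4 16-17 | P6 17-23 | P3 23-32 | P5 32-39 | P7 39-50 |
Completion: P1=6  P2=16  P3=32  P4=17  P5=39  P6=23  P7=50
Turnaround (C−A): P1=6  P2=15  P3=23  P4=6  P5=27  P6=8  P7=34
Waiting = turnaround − burst: P1=0, P2=5, P3=14, P4=5, P5=20, P6=2, P7=23
Total waiting = 0 + 5 + 14 + 5 + 20 + 2 + 23 = 69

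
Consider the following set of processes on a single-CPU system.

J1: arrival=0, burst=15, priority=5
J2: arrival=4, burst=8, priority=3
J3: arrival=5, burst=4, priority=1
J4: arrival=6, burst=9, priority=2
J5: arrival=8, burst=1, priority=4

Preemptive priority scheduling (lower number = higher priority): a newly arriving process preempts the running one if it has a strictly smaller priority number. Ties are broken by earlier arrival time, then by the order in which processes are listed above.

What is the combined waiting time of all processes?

Schedule: | J1 0-4 | J2 4-5 | J3 5-9 | J4 9-18 | J2 18-25 | J5 25-26 | J1 26-37 |
Completion: J1=37  J2=25  J3=9  J4=18  J5=26
Waiting = turnaround − burst: J1=22, J2=13, J3=0, J4=3, J5=17
Total waiting = 22 + 13 + 0 + 3 + 17 = 55

55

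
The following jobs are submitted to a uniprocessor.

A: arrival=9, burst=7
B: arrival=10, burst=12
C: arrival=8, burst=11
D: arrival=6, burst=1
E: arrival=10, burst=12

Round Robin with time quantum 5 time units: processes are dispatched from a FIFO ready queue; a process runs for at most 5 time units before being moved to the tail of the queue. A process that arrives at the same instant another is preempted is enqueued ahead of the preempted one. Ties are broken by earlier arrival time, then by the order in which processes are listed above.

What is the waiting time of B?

26

Timeline: | idle 0-6 | D 6-7 | idle 7-8 | C 8-13 | A 13-18 | B 18-23 | E 23-28 | C 28-33 | A 33-35 | B 35-40 | E 40-45 | C 45-46 | B 46-48 | E 48-50 |
Completion: A=35  B=48  C=46  D=7  E=50
Turnaround (C−A): A=26  B=38  C=38  D=1  E=40
Waiting(B) = turnaround − burst = 38 − 12 = 26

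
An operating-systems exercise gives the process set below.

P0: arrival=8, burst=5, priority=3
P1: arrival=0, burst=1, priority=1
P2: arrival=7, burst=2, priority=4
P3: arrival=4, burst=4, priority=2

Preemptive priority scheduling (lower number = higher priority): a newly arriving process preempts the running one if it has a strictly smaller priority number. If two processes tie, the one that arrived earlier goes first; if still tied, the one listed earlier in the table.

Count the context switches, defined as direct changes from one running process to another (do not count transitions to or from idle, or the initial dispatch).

Timeline: | P1 0-1 | idle 1-4 | P3 4-8 | P0 8-13 | P2 13-15 |
Completion: P0=13  P1=1  P2=15  P3=8
Turnaround (C−A): P0=5  P1=1  P2=8  P3=4

2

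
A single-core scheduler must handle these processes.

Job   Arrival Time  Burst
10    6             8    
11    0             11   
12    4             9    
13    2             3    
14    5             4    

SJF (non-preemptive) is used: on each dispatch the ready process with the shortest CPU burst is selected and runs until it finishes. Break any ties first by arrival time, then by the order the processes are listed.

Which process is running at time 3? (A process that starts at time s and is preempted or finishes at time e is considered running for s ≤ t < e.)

Schedule: | 11 0-11 | 13 11-14 | 14 14-18 | 10 18-26 | 12 26-35 |
Completion: 10=26  11=11  12=35  13=14  14=18

11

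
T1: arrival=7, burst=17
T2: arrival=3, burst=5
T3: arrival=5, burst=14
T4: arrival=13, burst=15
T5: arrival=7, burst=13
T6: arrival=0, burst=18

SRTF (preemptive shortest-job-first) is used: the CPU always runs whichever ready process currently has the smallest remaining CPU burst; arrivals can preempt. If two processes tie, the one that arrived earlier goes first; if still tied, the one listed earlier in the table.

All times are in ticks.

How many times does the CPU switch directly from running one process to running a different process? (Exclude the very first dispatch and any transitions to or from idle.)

6

Gantt: | T6 0-3 | T2 3-8 | T5 8-21 | T3 21-35 | T6 35-50 | T4 50-65 | T1 65-82 |
Completion: T1=82  T2=8  T3=35  T4=65  T5=21  T6=50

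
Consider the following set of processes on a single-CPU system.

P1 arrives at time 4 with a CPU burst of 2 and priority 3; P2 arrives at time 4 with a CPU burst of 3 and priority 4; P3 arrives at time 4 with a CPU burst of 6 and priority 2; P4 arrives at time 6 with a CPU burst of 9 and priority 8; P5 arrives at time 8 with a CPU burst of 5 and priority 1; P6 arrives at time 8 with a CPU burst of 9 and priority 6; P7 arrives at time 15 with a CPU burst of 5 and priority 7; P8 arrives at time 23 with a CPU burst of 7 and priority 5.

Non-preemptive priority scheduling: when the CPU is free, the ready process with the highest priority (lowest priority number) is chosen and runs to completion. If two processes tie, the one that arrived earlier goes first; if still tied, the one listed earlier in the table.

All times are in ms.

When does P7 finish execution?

Gantt: | idle 0-4 | P3 4-10 | P5 10-15 | P1 15-17 | P2 17-20 | P6 20-29 | P8 29-36 | P7 36-41 | P4 41-50 |
Completion: P1=17  P2=20  P3=10  P4=50  P5=15  P6=29  P7=41  P8=36
Turnaround (C−A): P1=13  P2=16  P3=6  P4=44  P5=7  P6=21  P7=26  P8=13

41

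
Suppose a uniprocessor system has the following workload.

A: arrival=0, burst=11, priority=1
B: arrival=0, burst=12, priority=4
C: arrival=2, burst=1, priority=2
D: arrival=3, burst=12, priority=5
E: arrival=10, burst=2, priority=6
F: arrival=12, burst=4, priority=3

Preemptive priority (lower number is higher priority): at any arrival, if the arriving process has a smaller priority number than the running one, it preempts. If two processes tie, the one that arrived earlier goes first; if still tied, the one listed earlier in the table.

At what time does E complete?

42

Timeline: | A 0-11 | C 11-12 | F 12-16 | B 16-28 | D 28-40 | E 40-42 |
Completion: A=11  B=28  C=12  D=40  E=42  F=16
Turnaround (C−A): A=11  B=28  C=10  D=37  E=32  F=4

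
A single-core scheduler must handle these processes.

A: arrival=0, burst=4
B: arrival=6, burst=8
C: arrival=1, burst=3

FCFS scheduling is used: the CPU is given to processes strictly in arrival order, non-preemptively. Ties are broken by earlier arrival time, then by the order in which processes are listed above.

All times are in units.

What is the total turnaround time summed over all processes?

Timeline: | A 0-4 | C 4-7 | B 7-15 |
Completion: A=4  B=15  C=7
Turnaround (C−A): A=4  B=9  C=6
Turnaround = completion − arrival: A=4, B=9, C=6
Total turnaround = 4 + 9 + 6 = 19

19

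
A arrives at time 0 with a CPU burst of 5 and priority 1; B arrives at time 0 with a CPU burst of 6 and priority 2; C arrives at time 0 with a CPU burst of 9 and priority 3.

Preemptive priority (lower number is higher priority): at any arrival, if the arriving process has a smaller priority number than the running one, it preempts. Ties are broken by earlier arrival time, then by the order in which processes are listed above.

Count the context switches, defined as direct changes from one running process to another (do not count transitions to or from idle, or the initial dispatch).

Gantt: | A 0-5 | B 5-11 | C 11-20 |
Completion: A=5  B=11  C=20
Turnaround (C−A): A=5  B=11  C=20

2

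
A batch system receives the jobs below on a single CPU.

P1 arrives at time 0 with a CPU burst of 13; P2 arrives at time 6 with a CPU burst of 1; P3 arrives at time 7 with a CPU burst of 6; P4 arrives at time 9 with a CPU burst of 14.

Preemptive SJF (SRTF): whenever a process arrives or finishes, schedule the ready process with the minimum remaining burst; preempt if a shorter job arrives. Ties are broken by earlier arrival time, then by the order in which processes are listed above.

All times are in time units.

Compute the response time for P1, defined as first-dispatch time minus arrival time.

Schedule: | P1 0-6 | P2 6-7 | P3 7-13 | P1 13-20 | P4 20-34 |
Completion: P1=20  P2=7  P3=13  P4=34
Response(P1) = first start − arrival = 0 − 0 = 0

0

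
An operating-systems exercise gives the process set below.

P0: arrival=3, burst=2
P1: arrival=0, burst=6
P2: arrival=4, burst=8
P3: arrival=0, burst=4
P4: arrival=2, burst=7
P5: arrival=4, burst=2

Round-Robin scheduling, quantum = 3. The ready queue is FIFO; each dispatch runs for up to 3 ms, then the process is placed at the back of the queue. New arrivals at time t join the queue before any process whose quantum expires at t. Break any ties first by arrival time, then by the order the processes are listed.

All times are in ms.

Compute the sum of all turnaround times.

107

Schedule: | P1 0-3 | P3 3-6 | P4 6-9 | P0 9-11 | P1 11-14 | P2 14-17 | P5 17-19 | P3 19-20 | P4 20-23 | P2 23-26 | P4 26-27 | P2 27-29 |
Completion: P0=11  P1=14  P2=29  P3=20  P4=27  P5=19
Turnaround = completion − arrival: P0=8, P1=14, P2=25, P3=20, P4=25, P5=15
Total turnaround = 8 + 14 + 25 + 20 + 25 + 15 = 107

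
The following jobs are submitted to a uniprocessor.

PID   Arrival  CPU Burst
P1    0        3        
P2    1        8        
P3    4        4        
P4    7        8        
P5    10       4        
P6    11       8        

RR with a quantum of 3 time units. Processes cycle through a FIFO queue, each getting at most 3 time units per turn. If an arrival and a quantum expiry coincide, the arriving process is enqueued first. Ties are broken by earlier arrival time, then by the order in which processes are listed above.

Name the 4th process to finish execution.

P5

Timeline: | P1 0-3 | P2 3-6 | P3 6-9 | P2 9-12 | P4 12-15 | P3 15-16 | P5 16-19 | P6 19-22 | P2 22-24 | P4 24-27 | P5 27-28 | P6 28-31 | P4 31-33 | P6 33-35 |
Completion: P1=3  P2=24  P3=16  P4=33  P5=28  P6=35
Finish order: P1 → P3 → P2 → P5 → P4 → P6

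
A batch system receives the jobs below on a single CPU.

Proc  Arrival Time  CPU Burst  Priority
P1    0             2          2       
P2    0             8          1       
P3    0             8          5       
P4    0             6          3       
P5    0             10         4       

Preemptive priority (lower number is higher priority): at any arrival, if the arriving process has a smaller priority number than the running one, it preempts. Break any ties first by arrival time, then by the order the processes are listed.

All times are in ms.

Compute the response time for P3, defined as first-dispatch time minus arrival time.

26

Schedule: | P2 0-8 | P1 8-10 | P4 10-16 | P5 16-26 | P3 26-34 |
Completion: P1=10  P2=8  P3=34  P4=16  P5=26
Response(P3) = first start − arrival = 26 − 0 = 26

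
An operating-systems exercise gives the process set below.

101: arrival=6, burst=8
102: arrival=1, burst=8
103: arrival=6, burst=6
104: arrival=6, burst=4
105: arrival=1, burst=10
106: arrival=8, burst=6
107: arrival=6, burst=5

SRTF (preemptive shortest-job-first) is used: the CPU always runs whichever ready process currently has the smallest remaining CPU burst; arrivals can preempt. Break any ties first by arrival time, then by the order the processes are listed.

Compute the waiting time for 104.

Timeline: | idle 0-1 | 102 1-9 | 104 9-13 | 107 13-18 | 103 18-24 | 106 24-30 | 101 30-38 | 105 38-48 |
Completion: 101=38  102=9  103=24  104=13  105=48  106=30  107=18
Turnaround (C−A): 101=32  102=8  103=18  104=7  105=47  106=22  107=12
Waiting(104) = turnaround − burst = 7 − 4 = 3

3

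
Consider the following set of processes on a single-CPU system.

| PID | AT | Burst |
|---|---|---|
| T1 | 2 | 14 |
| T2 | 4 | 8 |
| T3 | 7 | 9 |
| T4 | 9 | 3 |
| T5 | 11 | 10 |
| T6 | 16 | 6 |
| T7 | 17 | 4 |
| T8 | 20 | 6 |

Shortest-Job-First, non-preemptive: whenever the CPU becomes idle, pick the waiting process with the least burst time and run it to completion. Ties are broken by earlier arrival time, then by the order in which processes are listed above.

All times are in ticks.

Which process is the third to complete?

Timeline: | idle 0-2 | T1 2-16 | T4 16-19 | T7 19-23 | T6 23-29 | T8 29-35 | T2 35-43 | T3 43-52 | T5 52-62 |
Completion: T1=16  T2=43  T3=52  T4=19  T5=62  T6=29  T7=23  T8=35
Finish order: T1 → T4 → T7 → T6 → T8 → T2 → T3 → T5

T7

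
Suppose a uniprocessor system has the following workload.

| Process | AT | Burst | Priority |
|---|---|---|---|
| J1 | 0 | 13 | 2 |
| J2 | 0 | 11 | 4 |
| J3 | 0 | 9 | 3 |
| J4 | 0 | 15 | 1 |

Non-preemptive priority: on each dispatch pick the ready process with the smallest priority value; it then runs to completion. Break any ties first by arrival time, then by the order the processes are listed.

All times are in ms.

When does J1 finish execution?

Gantt: | J4 0-15 | J1 15-28 | J3 28-37 | J2 37-48 |
Completion: J1=28  J2=48  J3=37  J4=15

28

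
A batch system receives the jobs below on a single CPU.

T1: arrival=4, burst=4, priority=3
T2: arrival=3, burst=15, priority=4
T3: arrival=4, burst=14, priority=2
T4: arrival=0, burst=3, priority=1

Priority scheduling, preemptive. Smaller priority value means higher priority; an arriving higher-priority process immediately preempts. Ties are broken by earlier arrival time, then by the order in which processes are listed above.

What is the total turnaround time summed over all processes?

68

Schedule: | T4 0-3 | T2 3-4 | T3 4-18 | T1 18-22 | T2 22-36 |
Completion: T1=22  T2=36  T3=18  T4=3
Turnaround (C−A): T1=18  T2=33  T3=14  T4=3
Turnaround = completion − arrival: T1=18, T2=33, T3=14, T4=3
Total turnaround = 18 + 33 + 14 + 3 = 68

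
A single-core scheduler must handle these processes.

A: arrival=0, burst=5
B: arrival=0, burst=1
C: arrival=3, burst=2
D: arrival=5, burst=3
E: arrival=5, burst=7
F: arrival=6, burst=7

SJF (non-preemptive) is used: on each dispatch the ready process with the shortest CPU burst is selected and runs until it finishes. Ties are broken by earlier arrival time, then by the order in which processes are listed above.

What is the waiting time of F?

12

Schedule: | B 0-1 | A 1-6 | C 6-8 | D 8-11 | E 11-18 | F 18-25 |
Completion: A=6  B=1  C=8  D=11  E=18  F=25
Waiting(F) = turnaround − burst = 19 − 7 = 12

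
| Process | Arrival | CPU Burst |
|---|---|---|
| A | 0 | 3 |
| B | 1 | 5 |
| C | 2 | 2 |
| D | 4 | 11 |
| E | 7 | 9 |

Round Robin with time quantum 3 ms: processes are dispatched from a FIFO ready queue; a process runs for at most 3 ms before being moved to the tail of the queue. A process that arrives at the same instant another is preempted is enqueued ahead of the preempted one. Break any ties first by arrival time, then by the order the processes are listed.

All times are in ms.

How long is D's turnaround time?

26

Gantt: | A 0-3 | B 3-6 | C 6-8 | D 8-11 | B 11-13 | E 13-16 | D 16-19 | E 19-22 | D 22-25 | E 25-28 | D 28-30 |
Completion: A=3  B=13  C=8  D=30  E=28
Turnaround (C−A): A=3  B=12  C=6  D=26  E=21
Turnaround(D) = completion − arrival = 30 − 4 = 26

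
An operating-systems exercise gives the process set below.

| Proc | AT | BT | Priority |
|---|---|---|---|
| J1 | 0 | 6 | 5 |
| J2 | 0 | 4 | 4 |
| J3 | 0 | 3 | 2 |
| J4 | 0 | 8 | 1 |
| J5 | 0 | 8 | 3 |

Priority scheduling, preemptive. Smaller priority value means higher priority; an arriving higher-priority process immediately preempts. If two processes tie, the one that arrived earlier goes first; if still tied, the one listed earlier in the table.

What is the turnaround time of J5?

19

Timeline: | J4 0-8 | J3 8-11 | J5 11-19 | J2 19-23 | J1 23-29 |
Completion: J1=29  J2=23  J3=11  J4=8  J5=19
Turnaround (C−A): J1=29  J2=23  J3=11  J4=8  J5=19
Turnaround(J5) = completion − arrival = 19 − 0 = 19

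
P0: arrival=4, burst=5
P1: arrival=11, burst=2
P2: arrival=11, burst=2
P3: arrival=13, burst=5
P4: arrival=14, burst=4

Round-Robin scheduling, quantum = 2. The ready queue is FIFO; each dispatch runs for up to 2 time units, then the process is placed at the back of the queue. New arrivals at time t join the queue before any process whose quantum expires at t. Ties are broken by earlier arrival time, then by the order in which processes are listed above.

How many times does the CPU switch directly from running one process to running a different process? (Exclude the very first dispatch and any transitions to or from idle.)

Schedule: | idle 0-4 | P0 4-9 | idle 9-11 | P1 11-13 | P2 13-15 | P3 15-17 | P4 17-19 | P3 19-21 | P4 21-23 | P3 23-24 |
Completion: P0=9  P1=13  P2=15  P3=24  P4=23
Turnaround (C−A): P0=5  P1=2  P2=4  P3=11  P4=9

6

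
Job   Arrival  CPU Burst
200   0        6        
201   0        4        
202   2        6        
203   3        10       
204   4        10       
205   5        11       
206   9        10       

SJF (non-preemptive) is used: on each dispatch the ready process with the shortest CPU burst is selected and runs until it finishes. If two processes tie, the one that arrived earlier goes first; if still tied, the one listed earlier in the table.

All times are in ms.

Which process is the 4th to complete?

203

Timeline: | 201 0-4 | 200 4-10 | 202 10-16 | 203 16-26 | 204 26-36 | 206 36-46 | 205 46-57 |
Completion: 200=10  201=4  202=16  203=26  204=36  205=57  206=46
Turnaround (C−A): 200=10  201=4  202=14  203=23  204=32  205=52  206=37
Finish order: 201 → 200 → 202 → 203 → 204 → 206 → 205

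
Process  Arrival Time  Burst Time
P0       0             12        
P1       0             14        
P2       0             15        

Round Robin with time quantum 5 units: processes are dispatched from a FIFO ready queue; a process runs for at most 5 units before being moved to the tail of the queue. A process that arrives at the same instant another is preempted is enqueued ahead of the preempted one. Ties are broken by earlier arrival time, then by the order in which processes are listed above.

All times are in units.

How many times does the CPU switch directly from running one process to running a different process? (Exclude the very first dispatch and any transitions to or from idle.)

Schedule: | P0 0-5 | P1 5-10 | P2 10-15 | P0 15-20 | P1 20-25 | P2 25-30 | P0 30-32 | P1 32-36 | P2 36-41 |
Completion: P0=32  P1=36  P2=41

8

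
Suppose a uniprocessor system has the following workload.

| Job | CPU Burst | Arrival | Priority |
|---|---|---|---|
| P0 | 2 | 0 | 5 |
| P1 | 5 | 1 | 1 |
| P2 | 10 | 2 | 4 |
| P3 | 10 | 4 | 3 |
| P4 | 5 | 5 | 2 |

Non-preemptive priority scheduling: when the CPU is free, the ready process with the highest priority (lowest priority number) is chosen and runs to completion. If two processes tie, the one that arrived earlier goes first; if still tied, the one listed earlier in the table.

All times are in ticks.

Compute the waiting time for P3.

8

Schedule: | P0 0-2 | P1 2-7 | P4 7-12 | P3 12-22 | P2 22-32 |
Completion: P0=2  P1=7  P2=32  P3=22  P4=12
Turnaround (C−A): P0=2  P1=6  P2=30  P3=18  P4=7
Waiting(P3) = turnaround − burst = 18 − 10 = 8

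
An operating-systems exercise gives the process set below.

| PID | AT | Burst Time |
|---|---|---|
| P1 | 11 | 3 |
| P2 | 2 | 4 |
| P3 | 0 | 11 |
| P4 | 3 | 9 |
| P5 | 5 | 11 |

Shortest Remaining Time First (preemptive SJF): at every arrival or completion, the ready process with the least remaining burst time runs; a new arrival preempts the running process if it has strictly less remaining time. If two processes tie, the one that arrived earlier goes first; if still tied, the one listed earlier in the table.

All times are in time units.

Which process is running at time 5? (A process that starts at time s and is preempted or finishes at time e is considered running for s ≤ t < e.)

P2

Gantt: | P3 0-2 | P2 2-6 | P3 6-11 | P1 11-14 | P3 14-18 | P4 18-27 | P5 27-38 |
Completion: P1=14  P2=6  P3=18  P4=27  P5=38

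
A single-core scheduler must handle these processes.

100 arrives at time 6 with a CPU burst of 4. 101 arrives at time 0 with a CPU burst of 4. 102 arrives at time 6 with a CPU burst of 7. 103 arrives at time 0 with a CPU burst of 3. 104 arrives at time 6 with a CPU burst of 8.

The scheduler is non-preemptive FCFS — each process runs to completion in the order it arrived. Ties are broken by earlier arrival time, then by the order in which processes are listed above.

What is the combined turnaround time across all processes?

Schedule: | 101 0-4 | 103 4-7 | 100 7-11 | 102 11-18 | 104 18-26 |
Completion: 100=11  101=4  102=18  103=7  104=26
Turnaround = completion − arrival: 100=5, 101=4, 102=12, 103=7, 104=20
Total turnaround = 5 + 4 + 12 + 7 + 20 = 48

48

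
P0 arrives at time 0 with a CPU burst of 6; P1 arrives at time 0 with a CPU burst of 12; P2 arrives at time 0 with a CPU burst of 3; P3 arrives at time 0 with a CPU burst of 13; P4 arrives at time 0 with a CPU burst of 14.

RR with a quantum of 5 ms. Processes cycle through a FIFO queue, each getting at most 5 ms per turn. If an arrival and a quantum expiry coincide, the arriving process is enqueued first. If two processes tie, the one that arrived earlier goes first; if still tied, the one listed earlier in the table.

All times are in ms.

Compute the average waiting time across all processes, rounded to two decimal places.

Timeline: | P0 0-5 | P1 5-10 | P2 10-13 | P3 13-18 | P4 18-23 | P0 23-24 | P1 24-29 | P3 29-34 | P4 34-39 | P1 39-41 | P3 41-44 | P4 44-48 |
Completion: P0=24  P1=41  P2=13  P3=44  P4=48
Waiting times: P0=18, P1=29, P2=10, P3=31, P4=34
Average waiting = (18+29+10+31+34) / 5 = 122/5 = 24.40

24.40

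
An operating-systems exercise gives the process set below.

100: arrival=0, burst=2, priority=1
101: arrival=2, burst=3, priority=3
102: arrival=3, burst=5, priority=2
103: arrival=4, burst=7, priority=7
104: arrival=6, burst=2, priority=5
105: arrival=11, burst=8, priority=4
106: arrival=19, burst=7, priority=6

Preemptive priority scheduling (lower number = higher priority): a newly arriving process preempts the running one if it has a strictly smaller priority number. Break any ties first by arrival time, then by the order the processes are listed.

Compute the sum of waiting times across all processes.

41

Timeline: | 100 0-2 | 101 2-3 | 102 3-8 | 101 8-10 | 104 10-11 | 105 11-19 | 104 19-20 | 106 20-27 | 103 27-34 |
Completion: 100=2  101=10  102=8  103=34  104=20  105=19  106=27
Waiting = turnaround − burst: 100=0, 101=5, 102=0, 103=23, 104=12, 105=0, 106=1
Total waiting = 0 + 5 + 0 + 23 + 12 + 0 + 1 = 41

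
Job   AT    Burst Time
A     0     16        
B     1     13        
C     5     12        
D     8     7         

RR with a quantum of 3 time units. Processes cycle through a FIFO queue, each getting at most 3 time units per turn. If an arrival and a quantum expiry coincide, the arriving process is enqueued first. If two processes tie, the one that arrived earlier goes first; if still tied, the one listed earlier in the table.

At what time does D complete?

40

Timeline: | A 0-3 | B 3-6 | A 6-9 | C 9-12 | B 12-15 | D 15-18 | A 18-21 | C 21-24 | B 24-27 | D 27-30 | A 30-33 | C 33-36 | B 36-39 | D 39-40 | A 40-43 | C 43-46 | B 46-47 | A 47-48 |
Completion: A=48  B=47  C=46  D=40
Turnaround (C−A): A=48  B=46  C=41  D=32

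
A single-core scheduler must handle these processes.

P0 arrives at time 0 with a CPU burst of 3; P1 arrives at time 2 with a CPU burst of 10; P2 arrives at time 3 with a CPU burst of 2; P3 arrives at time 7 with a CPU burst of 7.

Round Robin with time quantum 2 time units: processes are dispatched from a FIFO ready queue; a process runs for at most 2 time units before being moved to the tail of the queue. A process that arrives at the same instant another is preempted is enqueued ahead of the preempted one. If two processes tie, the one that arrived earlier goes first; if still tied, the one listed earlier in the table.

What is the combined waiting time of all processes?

21

Gantt: | P0 0-2 | P1 2-4 | P0 4-5 | P2 5-7 | P1 7-9 | P3 9-11 | P1 11-13 | P3 13-15 | P1 15-17 | P3 17-19 | P1 19-21 | P3 21-22 |
Completion: P0=5  P1=21  P2=7  P3=22
Waiting = turnaround − burst: P0=2, P1=9, P2=2, P3=8
Total waiting = 2 + 9 + 2 + 8 = 21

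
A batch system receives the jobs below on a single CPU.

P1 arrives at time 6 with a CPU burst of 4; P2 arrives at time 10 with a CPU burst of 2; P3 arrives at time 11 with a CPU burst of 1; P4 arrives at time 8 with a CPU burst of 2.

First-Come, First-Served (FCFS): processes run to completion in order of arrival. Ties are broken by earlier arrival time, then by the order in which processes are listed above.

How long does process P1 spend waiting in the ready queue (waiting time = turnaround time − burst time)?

0

Timeline: | idle 0-6 | P1 6-10 | P4 10-12 | P2 12-14 | P3 14-15 |
Completion: P1=10  P2=14  P3=15  P4=12
Turnaround (C−A): P1=4  P2=4  P3=4  P4=4
Waiting(P1) = turnaround − burst = 4 − 4 = 0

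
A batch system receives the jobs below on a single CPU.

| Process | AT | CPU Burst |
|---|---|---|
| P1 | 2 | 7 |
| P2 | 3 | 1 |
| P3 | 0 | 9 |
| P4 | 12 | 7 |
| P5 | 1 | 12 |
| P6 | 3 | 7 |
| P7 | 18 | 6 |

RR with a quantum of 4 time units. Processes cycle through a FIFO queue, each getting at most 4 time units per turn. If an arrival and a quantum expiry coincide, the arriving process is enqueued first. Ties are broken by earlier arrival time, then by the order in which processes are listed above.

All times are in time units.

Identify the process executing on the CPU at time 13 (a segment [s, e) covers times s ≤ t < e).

Schedule: | P3 0-4 | P5 4-8 | P1 8-12 | P2 12-13 | P6 13-17 | P3 17-21 | P5 21-25 | P4 25-29 | P1 29-32 | P6 32-35 | P7 35-39 | P3 39-40 | P5 40-44 | P4 44-47 | P7 47-49 |
Completion: P1=32  P2=13  P3=40  P4=47  P5=44  P6=35  P7=49
Turnaround (C−A): P1=30  P2=10  P3=40  P4=35  P5=43  P6=32  P7=31

P6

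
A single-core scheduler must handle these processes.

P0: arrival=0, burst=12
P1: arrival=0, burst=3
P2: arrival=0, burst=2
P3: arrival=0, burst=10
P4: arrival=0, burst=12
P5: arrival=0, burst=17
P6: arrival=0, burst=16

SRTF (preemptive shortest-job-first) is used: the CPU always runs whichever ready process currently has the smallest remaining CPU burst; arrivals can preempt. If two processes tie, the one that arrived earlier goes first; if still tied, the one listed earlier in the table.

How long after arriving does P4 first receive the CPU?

Schedule: | P2 0-2 | P1 2-5 | P3 5-15 | P0 15-27 | P4 27-39 | P6 39-55 | P5 55-72 |
Completion: P0=27  P1=5  P2=2  P3=15  P4=39  P5=72  P6=55
Turnaround (C−A): P0=27  P1=5  P2=2  P3=15  P4=39  P5=72  P6=55
Response(P4) = first start − arrival = 27 − 0 = 27

27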